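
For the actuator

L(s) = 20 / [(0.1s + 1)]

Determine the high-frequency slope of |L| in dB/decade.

Each pole contributes −20 dB/decade at high frequency; each zero contributes +20 dB/decade.
Net: 0 zero(s) − 1 pole(s) → -20 dB/decade.

-20 dB/decade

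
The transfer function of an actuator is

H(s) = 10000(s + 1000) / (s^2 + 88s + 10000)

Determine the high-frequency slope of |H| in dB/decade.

Each pole contributes −20 dB/decade at high frequency; each zero contributes +20 dB/decade.
Net: 1 zero(s) − 2 pole(s) → -20 dB/decade.

-20 dB/decade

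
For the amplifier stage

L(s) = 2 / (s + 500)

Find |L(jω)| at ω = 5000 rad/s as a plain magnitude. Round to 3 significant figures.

Substitute s = j5000:
Numerator: 2 = 2 + j0
Denominator: (j5000) + 500 = 500 + j5000
|N| = √(2² + 0²) ≈ 2, ∠N ≈ 0.00°
|D| = √(500² + 5000²) ≈ 5024.9, ∠D ≈ 84.29°
|L| = 2 / 5024.9 ≈ 0.00039802

0.000398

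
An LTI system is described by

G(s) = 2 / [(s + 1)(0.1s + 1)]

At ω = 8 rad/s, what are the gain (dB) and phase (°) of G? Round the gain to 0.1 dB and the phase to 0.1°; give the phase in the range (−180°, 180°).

At ω = 8 rad/s:
pole (1 + j8·1) = 1 + j8 → |·| ≈ 8.0623, ∠ ≈ 82.87°
pole (1 + j8·0.1) = 1 + j0.8 → |·| ≈ 1.2806, ∠ ≈ 38.66°
|G| = 2 · 1 / (8.0623 · 1.2806) ≈ 0.19371
Gain = 20 log₁₀(0.19371) ≈ -14.26 dB
∠G = (0°) − (82.87° + 38.66°) = -121.53°

-14.3 dB, -121.5°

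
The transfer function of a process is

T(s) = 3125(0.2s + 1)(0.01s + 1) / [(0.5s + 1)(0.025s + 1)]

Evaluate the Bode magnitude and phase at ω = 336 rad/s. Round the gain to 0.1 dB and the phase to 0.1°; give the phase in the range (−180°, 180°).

At ω = 336 rad/s:
zero (1 + j336·0.2) = 1 + j67.2 → |·| ≈ 67.207, ∠ ≈ 89.15°
zero (1 + j336·0.01) = 1 + j3.36 → |·| ≈ 3.5057, ∠ ≈ 73.43°
pole (1 + j336·0.5) = 1 + j168 → |·| ≈ 168, ∠ ≈ 89.66°
pole (1 + j336·0.025) = 1 + j8.4 → |·| ≈ 8.4593, ∠ ≈ 83.21°
|T| = 3125 · 67.207 · 3.5057 / (168 · 8.4593) ≈ 518.08
Gain = 20 log₁₀(518.08) ≈ 54.29 dB
∠T = (89.15° + 73.43°) − (89.66° + 83.21°) = -10.29°

54.3 dB, -10.3°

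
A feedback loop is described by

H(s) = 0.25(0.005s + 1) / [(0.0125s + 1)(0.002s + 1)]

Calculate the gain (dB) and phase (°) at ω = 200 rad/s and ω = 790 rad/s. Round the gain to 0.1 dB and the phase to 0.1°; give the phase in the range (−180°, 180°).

At ω = 200 rad/s:
zero (1 + j200·0.005) = 1 + j1 → |·| ≈ 1.4142, ∠ ≈ 45.00°
pole (1 + j200·0.0125) = 1 + j2.5 → |·| ≈ 2.6926, ∠ ≈ 68.20°
pole (1 + j200·0.002) = 1 + j0.4 → |·| ≈ 1.077, ∠ ≈ 21.80°
|H| = 0.25 · 1.4142 / (2.6926 · 1.077) ≈ 0.12192
Gain = 20 log₁₀(0.12192) ≈ -18.28 dB
∠H = (45.00°) − (68.20° + 21.80°) = -45.00°

At ω = 790 rad/s:
zero (1 + j790·0.005) = 1 + j3.95 → |·| ≈ 4.0746, ∠ ≈ 75.79°
pole (1 + j790·0.0125) = 1 + j9.875 → |·| ≈ 9.9255, ∠ ≈ 84.22°
pole (1 + j790·0.002) = 1 + j1.58 → |·| ≈ 1.8699, ∠ ≈ 57.67°
|H| = 0.25 · 4.0746 / (9.9255 · 1.8699) ≈ 0.054885
Gain = 20 log₁₀(0.054885) ≈ -25.21 dB
∠H = (75.79°) − (84.22° + 57.67°) = -66.10°

ω = 200: -18.3 dB, -45.0°; ω = 790: -25.2 dB, -66.1°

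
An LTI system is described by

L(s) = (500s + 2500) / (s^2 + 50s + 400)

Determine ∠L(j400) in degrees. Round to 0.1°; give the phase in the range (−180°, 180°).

-83.6°

Substitute s = j400:
Numerator: 500(j400) + 2500 = 2500 + j200000
Denominator: (j400)^2 + 50(j400) + 400 = -159600 + j20000
|N| = √(2500² + 200000²) ≈ 2.0002e+05, ∠N ≈ 89.28°
|D| = √(159600² + 20000²) ≈ 1.6085e+05, ∠D ≈ 172.86°
∠L = 89.28° − 172.86° = -83.58°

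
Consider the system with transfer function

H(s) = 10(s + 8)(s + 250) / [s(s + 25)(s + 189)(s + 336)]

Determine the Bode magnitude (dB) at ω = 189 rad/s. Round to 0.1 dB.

At s = jω = j189:
zero (s+8): 8 + j189 → |·| = √(8²+189²) = √35785 ≈ 189.17, ∠ = arctan(189/8) ≈ 87.58°
zero (s+250): 250 + j189 → |·| = √(250²+189²) = √98221 ≈ 313.4, ∠ = arctan(189/250) ≈ 37.09°
pole (s+25): 25 + j189 → |·| = √(25²+189²) = √36346 ≈ 190.65, ∠ = arctan(189/25) ≈ 82.46°
pole (s+189): 189 + j189 → |·| = √(189²+189²) = √71442 ≈ 267.29, ∠ = arctan(189/189) ≈ 45.00°
pole (s+336): 336 + j189 → |·| = √(336²+189²) = √148617 ≈ 385.51, ∠ = arctan(189/336) ≈ 29.36°
pole at origin: |s| = 189, ∠ = 90.00° (in denominator)
|H| = 10 · 59286 / 3.7129e+09 ≈ 0.00015968
Gain = 20 log₁₀(0.00015968) ≈ -75.93 dB

-75.9 dB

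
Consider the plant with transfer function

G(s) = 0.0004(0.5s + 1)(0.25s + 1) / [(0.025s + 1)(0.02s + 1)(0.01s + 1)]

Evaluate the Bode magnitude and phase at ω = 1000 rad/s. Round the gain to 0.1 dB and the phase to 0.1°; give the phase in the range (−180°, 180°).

At ω = 1000 rad/s:
zero (1 + j1000·0.5) = 1 + j500 → |·| ≈ 500, ∠ ≈ 89.89°
zero (1 + j1000·0.25) = 1 + j250 → |·| ≈ 250, ∠ ≈ 89.77°
pole (1 + j1000·0.025) = 1 + j25 → |·| ≈ 25.02, ∠ ≈ 87.71°
pole (1 + j1000·0.02) = 1 + j20 → |·| ≈ 20.025, ∠ ≈ 87.14°
pole (1 + j1000·0.01) = 1 + j10 → |·| ≈ 10.05, ∠ ≈ 84.29°
|G| = 0.0004 · 500 · 250 / (25.02 · 20.025 · 10.05) ≈ 0.0099299
Gain = 20 log₁₀(0.0099299) ≈ -40.06 dB
∠G = (89.89° + 89.77°) − (87.71° + 87.14° + 84.29°) = -79.48°

-40.1 dB, -79.5°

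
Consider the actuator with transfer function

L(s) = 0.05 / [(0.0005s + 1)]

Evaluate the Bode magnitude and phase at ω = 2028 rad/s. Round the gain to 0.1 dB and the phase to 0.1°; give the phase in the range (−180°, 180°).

At ω = 2028 rad/s:
pole (1 + j2028·0.0005) = 1 + j1.014 → |·| ≈ 1.4241, ∠ ≈ 45.40°
|L| = 0.05 · 1 / (1.4241) ≈ 0.03511
Gain = 20 log₁₀(0.03511) ≈ -29.09 dB
∠L = (0°) − (45.40°) = -45.40°

-29.1 dB, -45.4°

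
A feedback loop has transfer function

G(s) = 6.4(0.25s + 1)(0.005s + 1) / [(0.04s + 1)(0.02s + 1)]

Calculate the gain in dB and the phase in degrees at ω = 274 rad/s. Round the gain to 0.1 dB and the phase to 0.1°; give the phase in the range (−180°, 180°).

21.7 dB, -21.4°

At ω = 274 rad/s:
zero (1 + j274·0.25) = 1 + j68.5 → |·| ≈ 68.507, ∠ ≈ 89.16°
zero (1 + j274·0.005) = 1 + j1.37 → |·| ≈ 1.6961, ∠ ≈ 53.87°
pole (1 + j274·0.04) = 1 + j10.96 → |·| ≈ 11.006, ∠ ≈ 84.79°
pole (1 + j274·0.02) = 1 + j5.48 → |·| ≈ 5.5705, ∠ ≈ 79.66°
|G| = 6.4 · 68.507 · 1.6961 / (11.006 · 5.5705) ≈ 12.129
Gain = 20 log₁₀(12.129) ≈ 21.68 dB
∠G = (89.16° + 53.87°) − (84.79° + 79.66°) = -21.42°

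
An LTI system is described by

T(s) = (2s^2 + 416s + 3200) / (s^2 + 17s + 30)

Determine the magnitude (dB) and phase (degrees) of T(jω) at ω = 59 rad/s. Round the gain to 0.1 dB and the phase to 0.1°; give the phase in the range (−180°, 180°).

Substitute s = j59:
Numerator: 2(j59)^2 + 416(j59) + 3200 = -3762 + j24544
Denominator: (j59)^2 + 17(j59) + 30 = -3451 + j1003
|N| = √(3762² + 24544²) ≈ 24831, ∠N ≈ 98.71°
|D| = √(3451² + 1003²) ≈ 3593.8, ∠D ≈ 163.79°
|T| = 24831 / 3593.8 ≈ 6.9094
Gain = 20 log₁₀(6.9094) ≈ 16.79 dB
∠T = 98.71° − 163.79° = -65.08°

16.8 dB, -65.1°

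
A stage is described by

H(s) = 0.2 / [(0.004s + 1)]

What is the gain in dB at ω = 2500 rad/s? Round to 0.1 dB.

At ω = 2500 rad/s:
pole (1 + j2500·0.004) = 1 + j10 → |·| ≈ 10.05, ∠ ≈ 84.29°
|H| = 0.2 · 1 / (10.05) ≈ 0.0199
Gain = 20 log₁₀(0.0199) ≈ -34.02 dB

-34.0 dB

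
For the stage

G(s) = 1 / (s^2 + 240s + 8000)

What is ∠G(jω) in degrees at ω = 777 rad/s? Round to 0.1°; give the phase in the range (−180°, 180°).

-162.6°

Substitute s = j777:
Numerator: 1 = 1 + j0
Denominator: (j777)^2 + 240(j777) + 8000 = -595729 + j186480
|N| = √(1² + 0²) ≈ 1, ∠N ≈ 0.00°
|D| = √(595729² + 186480²) ≈ 6.2423e+05, ∠D ≈ 162.62°
∠G = 0.00° − 162.62° = -162.62°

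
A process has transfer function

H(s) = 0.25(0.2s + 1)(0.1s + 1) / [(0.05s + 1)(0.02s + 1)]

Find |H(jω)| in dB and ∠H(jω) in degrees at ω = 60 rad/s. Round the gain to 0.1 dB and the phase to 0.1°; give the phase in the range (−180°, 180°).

At ω = 60 rad/s:
zero (1 + j60·0.2) = 1 + j12 → |·| ≈ 12.042, ∠ ≈ 85.24°
zero (1 + j60·0.1) = 1 + j6 → |·| ≈ 6.0828, ∠ ≈ 80.54°
pole (1 + j60·0.05) = 1 + j3 → |·| ≈ 3.1623, ∠ ≈ 71.57°
pole (1 + j60·0.02) = 1 + j1.2 → |·| ≈ 1.562, ∠ ≈ 50.19°
|H| = 0.25 · 12.042 · 6.0828 / (3.1623 · 1.562) ≈ 3.7073
Gain = 20 log₁₀(3.7073) ≈ 11.38 dB
∠H = (85.24° + 80.54°) − (71.57° + 50.19°) = 44.02°

11.4 dB, 44.0°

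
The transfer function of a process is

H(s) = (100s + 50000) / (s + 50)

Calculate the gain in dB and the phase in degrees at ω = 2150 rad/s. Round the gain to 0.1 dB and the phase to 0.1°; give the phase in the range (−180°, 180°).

Substitute s = j2150:
Numerator: 100(j2150) + 50000 = 50000 + j215000
Denominator: (j2150) + 50 = 50 + j2150
|N| = √(50000² + 215000²) ≈ 2.2074e+05, ∠N ≈ 76.91°
|D| = √(50² + 2150²) ≈ 2150.6, ∠D ≈ 88.67°
|H| = 2.2074e+05 / 2150.6 ≈ 102.64
Gain = 20 log₁₀(102.64) ≈ 40.23 dB
∠H = 76.91° − 88.67° = -11.76°

40.2 dB, -11.8°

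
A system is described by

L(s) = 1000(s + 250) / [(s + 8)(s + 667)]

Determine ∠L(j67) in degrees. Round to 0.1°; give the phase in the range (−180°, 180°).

At s = jω = j67:
zero (s+250): 250 + j67 → |·| = √(250²+67²) = √66989 ≈ 258.82, ∠ = arctan(67/250) ≈ 15.00°
pole (s+8): 8 + j67 → |·| = √(8²+67²) = √4553 ≈ 67.476, ∠ = arctan(67/8) ≈ 83.19°
pole (s+667): 667 + j67 → |·| = √(667²+67²) = √449378 ≈ 670.36, ∠ = arctan(67/667) ≈ 5.74°
∠L = 15.00° − 88.93° = -73.93°

-73.9°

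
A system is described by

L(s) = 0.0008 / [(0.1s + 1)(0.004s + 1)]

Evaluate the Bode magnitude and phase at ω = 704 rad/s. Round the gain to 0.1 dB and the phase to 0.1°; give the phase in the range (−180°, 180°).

At ω = 704 rad/s:
pole (1 + j704·0.1) = 1 + j70.4 → |·| ≈ 70.407, ∠ ≈ 89.19°
pole (1 + j704·0.004) = 1 + j2.816 → |·| ≈ 2.9883, ∠ ≈ 70.45°
|L| = 0.0008 · 1 / (70.407 · 2.9883) ≈ 3.8023e-06
Gain = 20 log₁₀(3.8023e-06) ≈ -108.40 dB
∠L = (0°) − (89.19° + 70.45°) = -159.64°

-108.4 dB, -159.6°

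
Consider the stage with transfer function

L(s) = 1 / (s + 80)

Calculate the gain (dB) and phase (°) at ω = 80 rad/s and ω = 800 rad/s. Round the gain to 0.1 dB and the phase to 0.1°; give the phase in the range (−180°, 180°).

Substitute s = j80:
Numerator: 1 = 1 + j0
Denominator: (j80) + 80 = 80 + j80
|N| = √(1² + 0²) ≈ 1, ∠N ≈ 0.00°
|D| = √(80² + 80²) ≈ 113.14, ∠D ≈ 45.00°
|L| = 1 / 113.14 ≈ 0.0088386
Gain = 20 log₁₀(0.0088386) ≈ -41.07 dB
∠L = 0.00° − 45.00° = -45.00°

Substitute s = j800:
Numerator: 1 = 1 + j0
Denominator: (j800) + 80 = 80 + j800
|N| = √(1² + 0²) ≈ 1, ∠N ≈ 0.00°
|D| = √(80² + 800²) ≈ 803.99, ∠D ≈ 84.29°
|L| = 1 / 803.99 ≈ 0.0012438
Gain = 20 log₁₀(0.0012438) ≈ -58.10 dB
∠L = 0.00° − 84.29° = -84.29°

ω = 80: -41.1 dB, -45.0°; ω = 800: -58.1 dB, -84.3°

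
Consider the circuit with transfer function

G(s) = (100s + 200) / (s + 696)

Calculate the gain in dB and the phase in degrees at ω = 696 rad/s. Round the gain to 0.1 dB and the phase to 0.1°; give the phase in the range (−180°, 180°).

37.0 dB, 44.8°

Substitute s = j696:
Numerator: 100(j696) + 200 = 200 + j69600
Denominator: (j696) + 696 = 696 + j696
|N| = √(200² + 69600²) ≈ 69600, ∠N ≈ 89.84°
|D| = √(696² + 696²) ≈ 984.29, ∠D ≈ 45.00°
|G| = 69600 / 984.29 ≈ 70.711
Gain = 20 log₁₀(70.711) ≈ 36.99 dB
∠G = 89.84° − 45.00° = 44.84°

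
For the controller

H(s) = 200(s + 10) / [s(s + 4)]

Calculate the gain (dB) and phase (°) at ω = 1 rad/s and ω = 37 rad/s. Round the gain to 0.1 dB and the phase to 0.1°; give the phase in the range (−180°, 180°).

ω = 1: 53.8 dB, -98.3°; ω = 37: 14.9 dB, -99.0°

At s = jω = j1:
zero (s+10): 10 + j1 → |·| = √(10²+1²) = √101 ≈ 10.05, ∠ = arctan(1/10) ≈ 5.71°
pole (s+4): 4 + j1 → |·| = √(4²+1²) = √17 ≈ 4.1231, ∠ = arctan(1/4) ≈ 14.04°
pole at origin: |s| = 1, ∠ = 90.00° (in denominator)
|H| = 200 · 10.05 / 4.1231 ≈ 487.5
Gain = 20 log₁₀(487.5) ≈ 53.76 dB
∠H = 5.71° − 104.04° = -98.33°

At s = jω = j37:
zero (s+10): 10 + j37 → |·| = √(10²+37²) = √1469 ≈ 38.328, ∠ = arctan(37/10) ≈ 74.88°
pole (s+4): 4 + j37 → |·| = √(4²+37²) = √1385 ≈ 37.216, ∠ = arctan(37/4) ≈ 83.83°
pole at origin: |s| = 37, ∠ = 90.00° (in denominator)
|H| = 200 · 38.328 / 1377 ≈ 5.5669
Gain = 20 log₁₀(5.5669) ≈ 14.91 dB
∠H = 74.88° − 173.83° = -98.95°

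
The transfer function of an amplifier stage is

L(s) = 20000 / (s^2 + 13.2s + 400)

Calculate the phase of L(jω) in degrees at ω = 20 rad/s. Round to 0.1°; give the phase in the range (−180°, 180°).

-90.0°

At s = jω = j20:
quadratic: (j20)² + 13.2·j20 + 400 = 0 + j264 → |·| ≈ 264, ∠ ≈ 90.00°
∠L = 0.00° − 90.00° = -90.00°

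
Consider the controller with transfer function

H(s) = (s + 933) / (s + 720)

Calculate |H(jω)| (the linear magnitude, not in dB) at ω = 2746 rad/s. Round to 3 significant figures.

1.02

At s = jω = j2746:
zero (s+933): 933 + j2746 → |·| = √(933²+2746²) = √8411005 ≈ 2900.2, ∠ = arctan(2746/933) ≈ 71.23°
pole (s+720): 720 + j2746 → |·| = √(720²+2746²) = √8058916 ≈ 2838.8, ∠ = arctan(2746/720) ≈ 75.31°
|H| = 1 · 2900.2 / 2838.8 ≈ 1.0216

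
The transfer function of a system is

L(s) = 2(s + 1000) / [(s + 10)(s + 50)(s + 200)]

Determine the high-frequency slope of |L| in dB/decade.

Each pole contributes −20 dB/decade at high frequency; each zero contributes +20 dB/decade.
Net: 1 zero(s) − 3 pole(s) → -40 dB/decade.

-40 dB/decade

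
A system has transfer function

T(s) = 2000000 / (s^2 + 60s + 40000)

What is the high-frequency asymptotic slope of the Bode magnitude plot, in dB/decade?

Each pole contributes −20 dB/decade at high frequency; each zero contributes +20 dB/decade.
Net: 0 zero(s) − 2 pole(s) → -40 dB/decade.

-40 dB/decade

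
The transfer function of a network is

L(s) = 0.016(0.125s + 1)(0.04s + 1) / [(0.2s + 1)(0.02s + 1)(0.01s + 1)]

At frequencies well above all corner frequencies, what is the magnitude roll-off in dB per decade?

-20 dB/decade

Each pole contributes −20 dB/decade at high frequency; each zero contributes +20 dB/decade.
Net: 2 zero(s) − 3 pole(s) → -20 dB/decade.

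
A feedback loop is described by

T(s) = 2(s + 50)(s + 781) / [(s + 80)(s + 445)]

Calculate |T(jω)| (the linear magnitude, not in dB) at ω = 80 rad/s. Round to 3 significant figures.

At s = jω = j80:
zero (s+50): 50 + j80 → |·| = √(50²+80²) = √8900 ≈ 94.34, ∠ = arctan(80/50) ≈ 57.99°
zero (s+781): 781 + j80 → |·| = √(781²+80²) = √616361 ≈ 785.09, ∠ = arctan(80/781) ≈ 5.85°
pole (s+80): 80 + j80 → |·| = √(80²+80²) = √12800 ≈ 113.14, ∠ = arctan(80/80) ≈ 45.00°
pole (s+445): 445 + j80 → |·| = √(445²+80²) = √204425 ≈ 452.13, ∠ = arctan(80/445) ≈ 10.19°
|T| = 2 · 74065 / 51154 ≈ 2.8958

2.90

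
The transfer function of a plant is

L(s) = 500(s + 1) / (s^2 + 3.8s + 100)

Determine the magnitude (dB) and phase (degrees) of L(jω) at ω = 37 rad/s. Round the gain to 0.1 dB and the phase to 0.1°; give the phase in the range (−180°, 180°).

23.2 dB, -85.2°

At s = jω = j37:
zero (s+1): 1 + j37 → |·| = √(1²+37²) = √1370 ≈ 37.014, ∠ = arctan(37/1) ≈ 88.45°
quadratic: (j37)² + 3.8·j37 + 100 = -1269 + j140.6 → |·| ≈ 1276.8, ∠ ≈ 173.68°
|L| = 500 · 37.014 / 1276.8 ≈ 14.495
Gain = 20 log₁₀(14.495) ≈ 23.22 dB
∠L = 88.45° − 173.68° = -85.23°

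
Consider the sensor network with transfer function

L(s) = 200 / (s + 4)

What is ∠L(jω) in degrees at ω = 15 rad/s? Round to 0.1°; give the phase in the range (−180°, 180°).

At s = jω = j15:
pole (s+4): 4 + j15 → |·| = √(4²+15²) = √241 ≈ 15.524, ∠ = arctan(15/4) ≈ 75.07°
∠L = 0.00° − 75.07° = -75.07°

-75.1°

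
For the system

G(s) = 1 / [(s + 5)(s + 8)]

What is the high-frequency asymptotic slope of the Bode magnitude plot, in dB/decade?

-40 dB/decade

Each pole contributes −20 dB/decade at high frequency; each zero contributes +20 dB/decade.
Net: 0 zero(s) − 2 pole(s) → -40 dB/decade.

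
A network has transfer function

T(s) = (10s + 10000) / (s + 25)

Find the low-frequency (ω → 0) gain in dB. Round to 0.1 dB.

52.0 dB

T(0) = 10000 / 25 = 400
20 log₁₀(400) ≈ 52.04 dB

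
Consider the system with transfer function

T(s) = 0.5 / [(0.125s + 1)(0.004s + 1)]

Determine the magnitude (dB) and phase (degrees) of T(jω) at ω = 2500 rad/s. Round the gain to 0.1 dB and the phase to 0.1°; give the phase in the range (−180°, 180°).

-76.0 dB, -174.1°

At ω = 2500 rad/s:
pole (1 + j2500·0.125) = 1 + j312.5 → |·| ≈ 312.5, ∠ ≈ 89.82°
pole (1 + j2500·0.004) = 1 + j10 → |·| ≈ 10.05, ∠ ≈ 84.29°
|T| = 0.5 · 1 / (312.5 · 10.05) ≈ 0.0001592
Gain = 20 log₁₀(0.0001592) ≈ -75.96 dB
∠T = (0°) − (89.82° + 84.29°) = -174.11°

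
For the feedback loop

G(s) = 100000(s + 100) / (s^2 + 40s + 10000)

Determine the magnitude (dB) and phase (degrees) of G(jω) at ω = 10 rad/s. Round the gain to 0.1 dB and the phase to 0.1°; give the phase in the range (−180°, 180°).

60.1 dB, 3.4°

At s = jω = j10:
zero (s+100): 100 + j10 → |·| = √(100²+10²) = √10100 ≈ 100.5, ∠ = arctan(10/100) ≈ 5.71°
quadratic: (j10)² + 40·j10 + 10000 = 9900 + j400 → |·| ≈ 9908.1, ∠ ≈ 2.31°
|G| = 100000 · 100.5 / 9908.1 ≈ 1014.3
Gain = 20 log₁₀(1014.3) ≈ 60.12 dB
∠G = 5.71° − 2.31° = 3.40°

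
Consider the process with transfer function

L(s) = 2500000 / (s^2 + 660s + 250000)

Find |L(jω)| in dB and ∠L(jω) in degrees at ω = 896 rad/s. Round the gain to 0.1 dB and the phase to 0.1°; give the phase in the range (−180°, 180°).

At s = jω = j896:
quadratic: (j896)² + 660·j896 + 250000 = -552816 + j591360 → |·| ≈ 8.0951e+05, ∠ ≈ 133.07°
|L| = 2500000 / 8.0951e+05 ≈ 3.0883
Gain = 20 log₁₀(3.0883) ≈ 9.79 dB
∠L = 0.00° − 133.07° = -133.07°

9.8 dB, -133.1°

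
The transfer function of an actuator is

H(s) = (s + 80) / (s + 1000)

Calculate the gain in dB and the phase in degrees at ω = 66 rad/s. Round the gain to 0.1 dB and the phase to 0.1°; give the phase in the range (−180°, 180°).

At s = jω = j66:
zero (s+80): 80 + j66 → |·| = √(80²+66²) = √10756 ≈ 103.71, ∠ = arctan(66/80) ≈ 39.52°
pole (s+1000): 1000 + j66 → |·| = √(1000²+66²) = √1004356 ≈ 1002.2, ∠ = arctan(66/1000) ≈ 3.78°
|H| = 1 · 103.71 / 1002.2 ≈ 0.10348
Gain = 20 log₁₀(0.10348) ≈ -19.70 dB
∠H = 39.52° − 3.78° = 35.74°

-19.7 dB, 35.7°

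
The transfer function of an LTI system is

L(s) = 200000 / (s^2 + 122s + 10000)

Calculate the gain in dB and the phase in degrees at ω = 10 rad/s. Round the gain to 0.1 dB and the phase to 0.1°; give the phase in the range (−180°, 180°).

26.0 dB, -7.0°

At s = jω = j10:
quadratic: (j10)² + 122·j10 + 10000 = 9900 + j1220 → |·| ≈ 9974.9, ∠ ≈ 7.03°
|L| = 200000 / 9974.9 ≈ 20.05
Gain = 20 log₁₀(20.05) ≈ 26.04 dB
∠L = 0.00° − 7.03° = -7.03°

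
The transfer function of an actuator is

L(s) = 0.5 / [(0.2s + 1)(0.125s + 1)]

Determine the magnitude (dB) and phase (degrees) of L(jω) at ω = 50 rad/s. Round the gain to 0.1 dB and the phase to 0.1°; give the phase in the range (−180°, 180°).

-42.1 dB, -165.2°

At ω = 50 rad/s:
pole (1 + j50·0.2) = 1 + j10 → |·| ≈ 10.05, ∠ ≈ 84.29°
pole (1 + j50·0.125) = 1 + j6.25 → |·| ≈ 6.3295, ∠ ≈ 80.91°
|L| = 0.5 · 1 / (10.05 · 6.3295) ≈ 0.0078602
Gain = 20 log₁₀(0.0078602) ≈ -42.09 dB
∠L = (0°) − (84.29° + 80.91°) = -165.20°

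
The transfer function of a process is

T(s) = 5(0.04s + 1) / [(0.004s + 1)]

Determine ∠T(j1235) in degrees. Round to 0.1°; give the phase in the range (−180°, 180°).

10.3°

At ω = 1235 rad/s:
zero (1 + j1235·0.04) = 1 + j49.4 → |·| ≈ 49.41, ∠ ≈ 88.84°
pole (1 + j1235·0.004) = 1 + j4.94 → |·| ≈ 5.0402, ∠ ≈ 78.56°
∠T = (88.84°) − (78.56°) = 10.28°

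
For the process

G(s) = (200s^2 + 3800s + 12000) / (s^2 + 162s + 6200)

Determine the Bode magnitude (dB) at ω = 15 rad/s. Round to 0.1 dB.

Substitute s = j15:
Numerator: 200(j15)^2 + 3800(j15) + 12000 = -33000 + j57000
Denominator: (j15)^2 + 162(j15) + 6200 = 5975 + j2430
|N| = √(33000² + 57000²) ≈ 65863, ∠N ≈ 120.07°
|D| = √(5975² + 2430²) ≈ 6450.2, ∠D ≈ 22.13°
|G| = 65863 / 6450.2 ≈ 10.211
Gain = 20 log₁₀(10.211) ≈ 20.18 dB

20.2 dB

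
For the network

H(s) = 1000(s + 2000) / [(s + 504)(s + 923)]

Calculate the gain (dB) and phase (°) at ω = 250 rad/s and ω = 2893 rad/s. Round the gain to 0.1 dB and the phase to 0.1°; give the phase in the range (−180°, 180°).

At s = jω = j250:
zero (s+2000): 2000 + j250 → |·| = √(2000²+250²) = √4062500 ≈ 2015.6, ∠ = arctan(250/2000) ≈ 7.13°
pole (s+504): 504 + j250 → |·| = √(504²+250²) = √316516 ≈ 562.6, ∠ = arctan(250/504) ≈ 26.38°
pole (s+923): 923 + j250 → |·| = √(923²+250²) = √914429 ≈ 956.26, ∠ = arctan(250/923) ≈ 15.16°
|H| = 1000 · 2015.6 / 5.3799e+05 ≈ 3.7465
Gain = 20 log₁₀(3.7465) ≈ 11.47 dB
∠H = 7.13° − 41.54° = -34.41°

At s = jω = j2893:
zero (s+2000): 2000 + j2893 → |·| = √(2000²+2893²) = √12369449 ≈ 3517, ∠ = arctan(2893/2000) ≈ 55.34°
pole (s+504): 504 + j2893 → |·| = √(504²+2893²) = √8623465 ≈ 2936.6, ∠ = arctan(2893/504) ≈ 80.12°
pole (s+923): 923 + j2893 → |·| = √(923²+2893²) = √9221378 ≈ 3036.7, ∠ = arctan(2893/923) ≈ 72.30°
|H| = 1000 · 3517 / 8.9176e+06 ≈ 0.39439
Gain = 20 log₁₀(0.39439) ≈ -8.08 dB
∠H = 55.34° − 152.42° = -97.08°

ω = 250: 11.5 dB, -34.4°; ω = 2893: -8.1 dB, -97.1°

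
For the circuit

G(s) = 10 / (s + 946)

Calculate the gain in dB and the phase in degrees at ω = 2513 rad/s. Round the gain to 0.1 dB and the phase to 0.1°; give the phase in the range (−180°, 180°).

-48.6 dB, -69.4°

At s = jω = j2513:
pole (s+946): 946 + j2513 → |·| = √(946²+2513²) = √7210085 ≈ 2685.2, ∠ = arctan(2513/946) ≈ 69.37°
|G| = 10 / 2685.2 ≈ 0.0037241
Gain = 20 log₁₀(0.0037241) ≈ -48.58 dB
∠G = 0.00° − 69.37° = -69.37°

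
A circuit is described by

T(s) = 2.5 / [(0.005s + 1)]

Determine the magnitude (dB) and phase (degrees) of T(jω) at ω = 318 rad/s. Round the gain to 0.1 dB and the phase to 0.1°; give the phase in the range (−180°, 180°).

2.5 dB, -57.8°

At ω = 318 rad/s:
pole (1 + j318·0.005) = 1 + j1.59 → |·| ≈ 1.8783, ∠ ≈ 57.83°
|T| = 2.5 · 1 / (1.8783) ≈ 1.331
Gain = 20 log₁₀(1.331) ≈ 2.48 dB
∠T = (0°) − (57.83°) = -57.83°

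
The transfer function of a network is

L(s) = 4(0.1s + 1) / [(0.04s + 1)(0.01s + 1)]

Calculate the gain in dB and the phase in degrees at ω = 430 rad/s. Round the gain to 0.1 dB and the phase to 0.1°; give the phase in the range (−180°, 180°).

7.1 dB, -74.9°

At ω = 430 rad/s:
zero (1 + j430·0.1) = 1 + j43 → |·| ≈ 43.012, ∠ ≈ 88.67°
pole (1 + j430·0.04) = 1 + j17.2 → |·| ≈ 17.229, ∠ ≈ 86.67°
pole (1 + j430·0.01) = 1 + j4.3 → |·| ≈ 4.4147, ∠ ≈ 76.91°
|L| = 4 · 43.012 / (17.229 · 4.4147) ≈ 2.262
Gain = 20 log₁₀(2.262) ≈ 7.09 dB
∠L = (88.67°) − (86.67° + 76.91°) = -74.91°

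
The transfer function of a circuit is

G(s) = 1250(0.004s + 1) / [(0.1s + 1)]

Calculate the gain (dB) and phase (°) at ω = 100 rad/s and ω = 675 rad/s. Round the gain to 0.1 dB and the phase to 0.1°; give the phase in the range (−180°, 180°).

ω = 100: 42.5 dB, -62.5°; ω = 675: 34.5 dB, -19.5°

At ω = 100 rad/s:
zero (1 + j100·0.004) = 1 + j0.4 → |·| ≈ 1.077, ∠ ≈ 21.80°
pole (1 + j100·0.1) = 1 + j10 → |·| ≈ 10.05, ∠ ≈ 84.29°
|G| = 1250 · 1.077 / (10.05) ≈ 133.96
Gain = 20 log₁₀(133.96) ≈ 42.54 dB
∠G = (21.80°) − (84.29°) = -62.49°

At ω = 675 rad/s:
zero (1 + j675·0.004) = 1 + j2.7 → |·| ≈ 2.8792, ∠ ≈ 69.68°
pole (1 + j675·0.1) = 1 + j67.5 → |·| ≈ 67.507, ∠ ≈ 89.15°
|G| = 1250 · 2.8792 / (67.507) ≈ 53.313
Gain = 20 log₁₀(53.313) ≈ 34.54 dB
∠G = (69.68°) − (89.15°) = -19.47°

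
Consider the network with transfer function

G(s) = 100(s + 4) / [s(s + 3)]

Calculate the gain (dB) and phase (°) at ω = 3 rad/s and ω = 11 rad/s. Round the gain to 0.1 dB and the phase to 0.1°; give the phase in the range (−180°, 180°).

ω = 3: 31.9 dB, -98.1°; ω = 11: 19.4 dB, -94.7°

At s = jω = j3:
zero (s+4): 4 + j3 → |·| = √(4²+3²) = √25 ≈ 5, ∠ = arctan(3/4) ≈ 36.87°
pole (s+3): 3 + j3 → |·| = √(3²+3²) = √18 ≈ 4.2426, ∠ = arctan(3/3) ≈ 45.00°
pole at origin: |s| = 3, ∠ = 90.00° (in denominator)
|G| = 100 · 5 / 12.728 ≈ 39.283
Gain = 20 log₁₀(39.283) ≈ 31.88 dB
∠G = 36.87° − 135.00° = -98.13°

At s = jω = j11:
zero (s+4): 4 + j11 → |·| = √(4²+11²) = √137 ≈ 11.705, ∠ = arctan(11/4) ≈ 70.02°
pole (s+3): 3 + j11 → |·| = √(3²+11²) = √130 ≈ 11.402, ∠ = arctan(11/3) ≈ 74.74°
pole at origin: |s| = 11, ∠ = 90.00° (in denominator)
|G| = 100 · 11.705 / 125.42 ≈ 9.3326
Gain = 20 log₁₀(9.3326) ≈ 19.40 dB
∠G = 70.02° − 164.74° = -94.72°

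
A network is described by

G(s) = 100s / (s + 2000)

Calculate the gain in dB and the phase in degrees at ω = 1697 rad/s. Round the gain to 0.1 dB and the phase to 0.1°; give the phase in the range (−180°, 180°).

36.2 dB, 49.7°

At s = jω = j1697:
zero at origin: s = j1697 → |·| = 1697, ∠ = 90.00°
pole (s+2000): 2000 + j1697 → |·| = √(2000²+1697²) = √6879809 ≈ 2622.9, ∠ = arctan(1697/2000) ≈ 40.31°
|G| = 100 · 1697 / 2622.9 ≈ 64.699
Gain = 20 log₁₀(64.699) ≈ 36.22 dB
∠G = 90.00° − 40.31° = 49.69°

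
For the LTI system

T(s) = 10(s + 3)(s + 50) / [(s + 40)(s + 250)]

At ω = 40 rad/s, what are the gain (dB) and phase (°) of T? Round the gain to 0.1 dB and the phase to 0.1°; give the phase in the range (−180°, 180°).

5.1 dB, 70.3°

At s = jω = j40:
zero (s+3): 3 + j40 → |·| = √(3²+40²) = √1609 ≈ 40.112, ∠ = arctan(40/3) ≈ 85.71°
zero (s+50): 50 + j40 → |·| = √(50²+40²) = √4100 ≈ 64.031, ∠ = arctan(40/50) ≈ 38.66°
pole (s+40): 40 + j40 → |·| = √(40²+40²) = √3200 ≈ 56.569, ∠ = arctan(40/40) ≈ 45.00°
pole (s+250): 250 + j40 → |·| = √(250²+40²) = √64100 ≈ 253.18, ∠ = arctan(40/250) ≈ 9.09°
|T| = 10 · 2568.4 / 14322 ≈ 1.7933
Gain = 20 log₁₀(1.7933) ≈ 5.07 dB
∠T = 124.37° − 54.09° = 70.28°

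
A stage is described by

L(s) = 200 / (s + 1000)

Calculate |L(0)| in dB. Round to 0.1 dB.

-14.0 dB

L(0) = 200 / 1000 = 0.2
20 log₁₀(0.2) ≈ -13.98 dB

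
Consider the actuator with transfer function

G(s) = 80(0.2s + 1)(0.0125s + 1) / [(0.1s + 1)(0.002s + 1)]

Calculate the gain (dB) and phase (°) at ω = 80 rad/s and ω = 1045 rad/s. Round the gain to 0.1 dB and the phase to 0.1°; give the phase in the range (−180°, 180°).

ω = 80: 46.9 dB, 39.5°; ω = 1045: 59.1 dB, 21.5°

At ω = 80 rad/s:
zero (1 + j80·0.2) = 1 + j16 → |·| ≈ 16.031, ∠ ≈ 86.42°
zero (1 + j80·0.0125) = 1 + j1 → |·| ≈ 1.4142, ∠ ≈ 45.00°
pole (1 + j80·0.1) = 1 + j8 → |·| ≈ 8.0623, ∠ ≈ 82.87°
pole (1 + j80·0.002) = 1 + j0.16 → |·| ≈ 1.0127, ∠ ≈ 9.09°
|G| = 80 · 16.031 · 1.4142 / (8.0623 · 1.0127) ≈ 222.14
Gain = 20 log₁₀(222.14) ≈ 46.93 dB
∠G = (86.42° + 45.00°) − (82.87° + 9.09°) = 39.46°

At ω = 1045 rad/s:
zero (1 + j1045·0.2) = 1 + j209 → |·| ≈ 209, ∠ ≈ 89.73°
zero (1 + j1045·0.0125) = 1 + j13.0625 → |·| ≈ 13.101, ∠ ≈ 85.62°
pole (1 + j1045·0.1) = 1 + j104.5 → |·| ≈ 104.5, ∠ ≈ 89.45°
pole (1 + j1045·0.002) = 1 + j2.09 → |·| ≈ 2.3169, ∠ ≈ 64.43°
|G| = 80 · 209 · 13.101 / (104.5 · 2.3169) ≈ 904.73
Gain = 20 log₁₀(904.73) ≈ 59.13 dB
∠G = (89.73° + 85.62°) − (89.45° + 64.43°) = 21.47°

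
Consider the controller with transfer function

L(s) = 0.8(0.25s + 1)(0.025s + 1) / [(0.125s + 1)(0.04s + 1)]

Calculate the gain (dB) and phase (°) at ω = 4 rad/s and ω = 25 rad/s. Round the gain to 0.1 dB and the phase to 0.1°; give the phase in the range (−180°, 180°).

ω = 4: 0.0 dB, 15.1°; ω = 25: 2.2 dB, -4.3°

At ω = 4 rad/s:
zero (1 + j4·0.25) = 1 + j1 → |·| ≈ 1.4142, ∠ ≈ 45.00°
zero (1 + j4·0.025) = 1 + j0.1 → |·| ≈ 1.005, ∠ ≈ 5.71°
pole (1 + j4·0.125) = 1 + j0.5 → |·| ≈ 1.118, ∠ ≈ 26.57°
pole (1 + j4·0.04) = 1 + j0.16 → |·| ≈ 1.0127, ∠ ≈ 9.09°
|L| = 0.8 · 1.4142 · 1.005 / (1.118 · 1.0127) ≈ 1.0043
Gain = 20 log₁₀(1.0043) ≈ 0.04 dB
∠L = (45.00° + 5.71°) − (26.57° + 9.09°) = 15.05°

At ω = 25 rad/s:
zero (1 + j25·0.25) = 1 + j6.25 → |·| ≈ 6.3295, ∠ ≈ 80.91°
zero (1 + j25·0.025) = 1 + j0.625 → |·| ≈ 1.1792, ∠ ≈ 32.01°
pole (1 + j25·0.125) = 1 + j3.125 → |·| ≈ 3.2811, ∠ ≈ 72.26°
pole (1 + j25·0.04) = 1 + j1 → |·| ≈ 1.4142, ∠ ≈ 45.00°
|L| = 0.8 · 6.3295 · 1.1792 / (3.2811 · 1.4142) ≈ 1.2868
Gain = 20 log₁₀(1.2868) ≈ 2.19 dB
∠L = (80.91° + 32.01°) − (72.26° + 45.00°) = -4.34°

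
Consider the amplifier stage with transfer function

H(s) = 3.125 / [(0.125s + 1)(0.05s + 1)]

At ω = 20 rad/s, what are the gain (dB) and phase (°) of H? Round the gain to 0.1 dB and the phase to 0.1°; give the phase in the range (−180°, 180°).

At ω = 20 rad/s:
pole (1 + j20·0.125) = 1 + j2.5 → |·| ≈ 2.6926, ∠ ≈ 68.20°
pole (1 + j20·0.05) = 1 + j1 → |·| ≈ 1.4142, ∠ ≈ 45.00°
|H| = 3.125 · 1 / (2.6926 · 1.4142) ≈ 0.82067
Gain = 20 log₁₀(0.82067) ≈ -1.72 dB
∠H = (0°) − (68.20° + 45.00°) = -113.20°

-1.7 dB, -113.2°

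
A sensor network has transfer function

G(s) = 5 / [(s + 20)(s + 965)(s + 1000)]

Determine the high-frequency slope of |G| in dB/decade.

-60 dB/decade

Each pole contributes −20 dB/decade at high frequency; each zero contributes +20 dB/decade.
Net: 0 zero(s) − 3 pole(s) → -60 dB/decade.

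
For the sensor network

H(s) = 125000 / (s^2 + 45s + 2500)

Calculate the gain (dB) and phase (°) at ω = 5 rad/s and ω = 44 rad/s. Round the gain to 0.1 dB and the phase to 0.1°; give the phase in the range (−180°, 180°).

At s = jω = j5:
quadratic: (j5)² + 45·j5 + 2500 = 2475 + j225 → |·| ≈ 2485.2, ∠ ≈ 5.19°
|H| = 125000 / 2485.2 ≈ 50.298
Gain = 20 log₁₀(50.298) ≈ 34.03 dB
∠H = 0.00° − 5.19° = -5.19°

At s = jω = j44:
quadratic: (j44)² + 45·j44 + 2500 = 564 + j1980 → |·| ≈ 2058.8, ∠ ≈ 74.10°
|H| = 125000 / 2058.8 ≈ 60.715
Gain = 20 log₁₀(60.715) ≈ 35.67 dB
∠H = 0.00° − 74.10° = -74.10°

ω = 5: 34.0 dB, -5.2°; ω = 44: 35.7 dB, -74.1°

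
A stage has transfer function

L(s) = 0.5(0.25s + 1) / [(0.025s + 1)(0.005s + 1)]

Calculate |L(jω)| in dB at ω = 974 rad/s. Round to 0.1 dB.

At ω = 974 rad/s:
zero (1 + j974·0.25) = 1 + j243.5 → |·| ≈ 243.5, ∠ ≈ 89.76°
pole (1 + j974·0.025) = 1 + j24.35 → |·| ≈ 24.371, ∠ ≈ 87.65°
pole (1 + j974·0.005) = 1 + j4.87 → |·| ≈ 4.9716, ∠ ≈ 78.40°
|L| = 0.5 · 243.5 / (24.371 · 4.9716) ≈ 1.0048
Gain = 20 log₁₀(1.0048) ≈ 0.04 dB

0.0 dB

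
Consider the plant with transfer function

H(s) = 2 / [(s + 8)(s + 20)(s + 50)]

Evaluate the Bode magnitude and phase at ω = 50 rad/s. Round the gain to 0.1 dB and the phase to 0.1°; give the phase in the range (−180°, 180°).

At s = jω = j50:
pole (s+8): 8 + j50 → |·| = √(8²+50²) = √2564 ≈ 50.636, ∠ = arctan(50/8) ≈ 80.91°
pole (s+20): 20 + j50 → |·| = √(20²+50²) = √2900 ≈ 53.852, ∠ = arctan(50/20) ≈ 68.20°
pole (s+50): 50 + j50 → |·| = √(50²+50²) = √5000 ≈ 70.711, ∠ = arctan(50/50) ≈ 45.00°
|H| = 2 / 1.9282e+05 ≈ 1.0372e-05
Gain = 20 log₁₀(1.0372e-05) ≈ -99.68 dB
∠H = 0.00° − 194.11° = -194.11° ≡ 165.89° (principal value)

-99.7 dB, 165.9°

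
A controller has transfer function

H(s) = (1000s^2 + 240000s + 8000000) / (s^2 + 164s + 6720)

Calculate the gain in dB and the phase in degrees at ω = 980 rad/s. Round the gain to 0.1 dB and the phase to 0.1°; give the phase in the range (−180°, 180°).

Substitute s = j980:
Numerator: 1000(j980)^2 + 240000(j980) + 8000000 = -952400000 + j235200000
Denominator: (j980)^2 + 164(j980) + 6720 = -953680 + j160720
|N| = √(952400000² + 235200000²) ≈ 9.8101e+08, ∠N ≈ 166.13°
|D| = √(953680² + 160720²) ≈ 9.6713e+05, ∠D ≈ 170.43°
|H| = 9.8101e+08 / 9.6713e+05 ≈ 1014.4
Gain = 20 log₁₀(1014.4) ≈ 60.12 dB
∠H = 166.13° − 170.43° = -4.30°

60.1 dB, -4.3°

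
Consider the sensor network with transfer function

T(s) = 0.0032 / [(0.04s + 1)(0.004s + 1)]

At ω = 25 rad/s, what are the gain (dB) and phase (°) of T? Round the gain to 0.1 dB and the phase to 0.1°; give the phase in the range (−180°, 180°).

At ω = 25 rad/s:
pole (1 + j25·0.04) = 1 + j1 → |·| ≈ 1.4142, ∠ ≈ 45.00°
pole (1 + j25·0.004) = 1 + j0.1 → |·| ≈ 1.005, ∠ ≈ 5.71°
|T| = 0.0032 · 1 / (1.4142 · 1.005) ≈ 0.0022515
Gain = 20 log₁₀(0.0022515) ≈ -52.95 dB
∠T = (0°) − (45.00° + 5.71°) = -50.71°

-53.0 dB, -50.7°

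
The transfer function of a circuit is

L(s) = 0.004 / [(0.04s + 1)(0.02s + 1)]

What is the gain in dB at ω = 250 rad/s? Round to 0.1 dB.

At ω = 250 rad/s:
pole (1 + j250·0.04) = 1 + j10 → |·| ≈ 10.05, ∠ ≈ 84.29°
pole (1 + j250·0.02) = 1 + j5 → |·| ≈ 5.099, ∠ ≈ 78.69°
|L| = 0.004 · 1 / (10.05 · 5.099) ≈ 7.8056e-05
Gain = 20 log₁₀(7.8056e-05) ≈ -82.15 dB

-82.2 dB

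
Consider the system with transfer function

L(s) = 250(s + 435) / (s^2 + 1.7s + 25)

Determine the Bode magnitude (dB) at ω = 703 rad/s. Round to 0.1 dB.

At s = jω = j703:
zero (s+435): 435 + j703 → |·| = √(435²+703²) = √683434 ≈ 826.7, ∠ = arctan(703/435) ≈ 58.25°
quadratic: (j703)² + 1.7·j703 + 25 = -494184 + j1195.1 → |·| ≈ 4.9419e+05, ∠ ≈ 179.86°
|L| = 250 · 826.7 / 4.9419e+05 ≈ 0.41821
Gain = 20 log₁₀(0.41821) ≈ -7.57 dB

-7.6 dB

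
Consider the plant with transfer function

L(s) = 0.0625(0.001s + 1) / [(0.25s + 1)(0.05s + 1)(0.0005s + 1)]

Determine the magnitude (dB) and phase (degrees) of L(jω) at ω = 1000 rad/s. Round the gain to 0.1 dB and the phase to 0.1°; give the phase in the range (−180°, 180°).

At ω = 1000 rad/s:
zero (1 + j1000·0.001) = 1 + j1 → |·| ≈ 1.4142, ∠ ≈ 45.00°
pole (1 + j1000·0.25) = 1 + j250 → |·| ≈ 250, ∠ ≈ 89.77°
pole (1 + j1000·0.05) = 1 + j50 → |·| ≈ 50.01, ∠ ≈ 88.85°
pole (1 + j1000·0.0005) = 1 + j0.5 → |·| ≈ 1.118, ∠ ≈ 26.57°
|L| = 0.0625 · 1.4142 / (250 · 50.01 · 1.118) ≈ 6.3234e-06
Gain = 20 log₁₀(6.3234e-06) ≈ -103.98 dB
∠L = (45.00°) − (89.77° + 88.85° + 26.57°) = -160.19°

-104.0 dB, -160.2°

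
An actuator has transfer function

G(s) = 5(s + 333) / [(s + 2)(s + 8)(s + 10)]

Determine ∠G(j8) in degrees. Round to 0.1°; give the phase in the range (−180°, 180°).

-158.2°

At s = jω = j8:
zero (s+333): 333 + j8 → |·| = √(333²+8²) = √110953 ≈ 333.1, ∠ = arctan(8/333) ≈ 1.38°
pole (s+2): 2 + j8 → |·| = √(2²+8²) = √68 ≈ 8.2462, ∠ = arctan(8/2) ≈ 75.96°
pole (s+8): 8 + j8 → |·| = √(8²+8²) = √128 ≈ 11.314, ∠ = arctan(8/8) ≈ 45.00°
pole (s+10): 10 + j8 → |·| = √(10²+8²) = √164 ≈ 12.806, ∠ = arctan(8/10) ≈ 38.66°
∠G = 1.38° − 159.62° = -158.24°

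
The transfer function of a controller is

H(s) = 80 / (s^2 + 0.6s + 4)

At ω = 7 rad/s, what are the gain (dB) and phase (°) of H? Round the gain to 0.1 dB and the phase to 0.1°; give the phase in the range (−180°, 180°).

At s = jω = j7:
quadratic: (j7)² + 0.6·j7 + 4 = -45 + j4.2 → |·| ≈ 45.196, ∠ ≈ 174.67°
|H| = 80 / 45.196 ≈ 1.7701
Gain = 20 log₁₀(1.7701) ≈ 4.96 dB
∠H = 0.00° − 174.67° = -174.67°

5.0 dB, -174.7°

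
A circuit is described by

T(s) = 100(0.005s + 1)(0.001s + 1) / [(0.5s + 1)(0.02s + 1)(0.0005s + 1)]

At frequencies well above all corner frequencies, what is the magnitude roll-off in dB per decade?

-20 dB/decade

Each pole contributes −20 dB/decade at high frequency; each zero contributes +20 dB/decade.
Net: 2 zero(s) − 3 pole(s) → -20 dB/decade.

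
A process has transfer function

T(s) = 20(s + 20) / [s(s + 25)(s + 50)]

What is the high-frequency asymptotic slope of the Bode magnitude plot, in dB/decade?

-40 dB/decade

Each pole contributes −20 dB/decade at high frequency; each zero contributes +20 dB/decade.
Net: 1 zero(s) − 3 pole(s) → -40 dB/decade.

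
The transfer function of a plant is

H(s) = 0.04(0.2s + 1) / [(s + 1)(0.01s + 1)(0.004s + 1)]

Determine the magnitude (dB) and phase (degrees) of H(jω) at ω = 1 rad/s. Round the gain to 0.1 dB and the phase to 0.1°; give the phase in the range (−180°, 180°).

At ω = 1 rad/s:
zero (1 + j1·0.2) = 1 + j0.2 → |·| ≈ 1.0198, ∠ ≈ 11.31°
pole (1 + j1·1) = 1 + j1 → |·| ≈ 1.4142, ∠ ≈ 45.00°
pole (1 + j1·0.01) = 1 + j0.01 → |·| ≈ 1, ∠ ≈ 0.57°
pole (1 + j1·0.004) = 1 + j0.004 → |·| ≈ 1, ∠ ≈ 0.23°
|H| = 0.04 · 1.0198 / (1.4142 · 1 · 1) ≈ 0.028845
Gain = 20 log₁₀(0.028845) ≈ -30.80 dB
∠H = (11.31°) − (45.00° + 0.57° + 0.23°) = -34.49°

-30.8 dB, -34.5°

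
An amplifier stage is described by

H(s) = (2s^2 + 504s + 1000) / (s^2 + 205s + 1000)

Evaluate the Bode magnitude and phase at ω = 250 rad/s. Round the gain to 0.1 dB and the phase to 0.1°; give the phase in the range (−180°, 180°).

Substitute s = j250:
Numerator: 2(j250)^2 + 504(j250) + 1000 = -124000 + j126000
Denominator: (j250)^2 + 205(j250) + 1000 = -61500 + j51250
|N| = √(124000² + 126000²) ≈ 1.7678e+05, ∠N ≈ 134.54°
|D| = √(61500² + 51250²) ≈ 80055, ∠D ≈ 140.19°
|H| = 1.7678e+05 / 80055 ≈ 2.2082
Gain = 20 log₁₀(2.2082) ≈ 6.88 dB
∠H = 134.54° − 140.19° = -5.65°

6.9 dB, -5.7°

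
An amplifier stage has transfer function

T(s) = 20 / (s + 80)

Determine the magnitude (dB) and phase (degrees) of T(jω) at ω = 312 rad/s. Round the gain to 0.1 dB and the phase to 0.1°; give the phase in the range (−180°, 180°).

At s = jω = j312:
pole (s+80): 80 + j312 → |·| = √(80²+312²) = √103744 ≈ 322.09, ∠ = arctan(312/80) ≈ 75.62°
|T| = 20 / 322.09 ≈ 0.062094
Gain = 20 log₁₀(0.062094) ≈ -24.14 dB
∠T = 0.00° − 75.62° = -75.62°

-24.1 dB, -75.6°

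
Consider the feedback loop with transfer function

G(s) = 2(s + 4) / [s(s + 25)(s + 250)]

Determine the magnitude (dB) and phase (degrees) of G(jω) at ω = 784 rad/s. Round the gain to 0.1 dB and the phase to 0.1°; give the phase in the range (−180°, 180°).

-110.2 dB, -160.8°

At s = jω = j784:
zero (s+4): 4 + j784 → |·| = √(4²+784²) = √614672 ≈ 784.01, ∠ = arctan(784/4) ≈ 89.71°
pole (s+25): 25 + j784 → |·| = √(25²+784²) = √615281 ≈ 784.4, ∠ = arctan(784/25) ≈ 88.17°
pole (s+250): 250 + j784 → |·| = √(250²+784²) = √677156 ≈ 822.89, ∠ = arctan(784/250) ≈ 72.31°
pole at origin: |s| = 784, ∠ = 90.00° (in denominator)
|G| = 2 · 784.01 / 5.0605e+08 ≈ 3.0985e-06
Gain = 20 log₁₀(3.0985e-06) ≈ -110.18 dB
∠G = 89.71° − 250.48° = -160.77°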